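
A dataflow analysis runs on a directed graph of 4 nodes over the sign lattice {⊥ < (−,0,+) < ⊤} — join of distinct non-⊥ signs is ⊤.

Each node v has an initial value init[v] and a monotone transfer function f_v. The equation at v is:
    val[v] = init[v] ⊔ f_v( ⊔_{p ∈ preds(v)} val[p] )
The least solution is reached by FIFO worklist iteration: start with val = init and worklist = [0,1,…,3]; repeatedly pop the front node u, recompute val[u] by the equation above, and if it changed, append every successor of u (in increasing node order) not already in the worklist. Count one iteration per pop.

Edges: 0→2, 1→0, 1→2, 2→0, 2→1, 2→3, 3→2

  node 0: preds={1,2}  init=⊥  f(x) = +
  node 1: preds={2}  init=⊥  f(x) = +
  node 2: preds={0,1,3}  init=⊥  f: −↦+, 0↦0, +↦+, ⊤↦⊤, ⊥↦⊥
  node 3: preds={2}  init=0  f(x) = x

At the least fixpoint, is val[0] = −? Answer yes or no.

no

Iteration log — 7 steps:
  step 1. node 0  ⊔preds=⊥  new=+  old=⊥  +wl: 
  step 2. node 1  ⊔preds=⊥  new=+  old=⊥  +wl: 0
  step 3. node 2  ⊔preds=⊤  new=⊤  old=⊥  +wl: 1
  step 4. node 3  ⊔preds=⊤  new=⊤  old=0  +wl: 2
  step 5. node 0  ⊔preds=⊤  new=+  stable
  step 6. node 1  ⊔preds=⊤  new=+  stable
  step 7. node 2  ⊔preds=⊤  new=⊤  stable

Least fixpoint reached:
  node 0: +
  node 1: +
  node 2: ⊤
  node 3: ⊤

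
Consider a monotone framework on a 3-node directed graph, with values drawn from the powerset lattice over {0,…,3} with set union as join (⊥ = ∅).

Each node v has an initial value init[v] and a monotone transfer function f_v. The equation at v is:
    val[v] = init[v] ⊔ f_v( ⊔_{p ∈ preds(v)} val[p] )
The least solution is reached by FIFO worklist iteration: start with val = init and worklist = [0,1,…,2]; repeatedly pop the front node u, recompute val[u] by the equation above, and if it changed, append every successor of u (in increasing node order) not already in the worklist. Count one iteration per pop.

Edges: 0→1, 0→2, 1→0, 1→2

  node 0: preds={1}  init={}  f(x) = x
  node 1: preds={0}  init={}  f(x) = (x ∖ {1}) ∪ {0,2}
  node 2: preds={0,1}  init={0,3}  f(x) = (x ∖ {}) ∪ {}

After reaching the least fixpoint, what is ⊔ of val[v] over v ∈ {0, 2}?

{0,2,3}

Worklist (6 pops):
  #1 pop 0: in={} → {} (no change)
  #2 pop 1: in={} → {0,2} (was {}); enqueue [0]
  #3 pop 2: in={0,2} → {0,2,3} (was {0,3}); enqueue []
  #4 pop 0: in={0,2} → {0,2} (was {}); enqueue [1,2]
  #5 pop 1: in={0,2} → {0,2} (no change)
  #6 pop 2: in={0,2} → {0,2,3} (no change)

Fixpoint:
  val[0] = {0,2}
  val[1] = {0,2}
  val[2] = {0,2,3}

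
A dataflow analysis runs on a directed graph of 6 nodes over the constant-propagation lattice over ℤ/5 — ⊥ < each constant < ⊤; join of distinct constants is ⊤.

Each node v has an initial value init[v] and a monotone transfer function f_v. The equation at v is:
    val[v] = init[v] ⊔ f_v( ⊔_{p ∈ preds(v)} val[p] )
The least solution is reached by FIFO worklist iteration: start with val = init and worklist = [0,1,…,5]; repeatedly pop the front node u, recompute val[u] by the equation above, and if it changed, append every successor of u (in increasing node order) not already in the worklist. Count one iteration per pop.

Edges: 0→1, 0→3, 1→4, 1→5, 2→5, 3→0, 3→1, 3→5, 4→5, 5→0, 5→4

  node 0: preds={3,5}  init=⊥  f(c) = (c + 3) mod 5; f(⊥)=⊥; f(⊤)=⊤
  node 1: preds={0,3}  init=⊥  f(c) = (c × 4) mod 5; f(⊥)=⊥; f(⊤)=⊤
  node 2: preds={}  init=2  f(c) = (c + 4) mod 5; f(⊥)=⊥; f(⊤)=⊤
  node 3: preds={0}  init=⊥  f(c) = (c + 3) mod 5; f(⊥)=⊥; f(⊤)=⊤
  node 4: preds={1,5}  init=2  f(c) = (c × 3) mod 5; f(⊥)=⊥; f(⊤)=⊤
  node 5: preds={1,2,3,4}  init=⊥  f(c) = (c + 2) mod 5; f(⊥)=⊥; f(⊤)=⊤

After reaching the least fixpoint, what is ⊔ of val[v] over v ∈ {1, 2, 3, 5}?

⊤

Trace (19 dequeues):
  [1] u=0 | in ⊥ | out ⊥ | ==
  [2] u=1 | in ⊥ | out ⊥ | ==
  [3] u=2 | in ⊥ | out 2 | ==
  [4] u=3 | in ⊥ | out ⊥ | ==
  [5] u=4 | in ⊥ | out 2 | ==
  [6] u=5 | in 2 | out 4 | prev ⊥ | push {0,4}
  [7] u=0 | in 4 | out 2 | prev ⊥ | push {1,3}
  [8] u=4 | in 4 | out 2 | ==
  [9] u=1 | in 2 | out 3 | prev ⊥ | push {4,5}
  [10] u=3 | in 2 | out 0 | prev ⊥ | push {0,1}
  [11] u=4 | in ⊤ | out ⊤ | prev 2 | push {}
  [12] u=5 | in ⊤ | out ⊤ | prev 4 | push {4}
  [13] u=0 | in ⊤ | out ⊤ | prev 2 | push {3}
  [14] u=1 | in ⊤ | out ⊤ | prev 3 | push {5}
  [15] u=4 | in ⊤ | out ⊤ | ==
  [16] u=3 | in ⊤ | out ⊤ | prev 0 | push {0,1}
  [17] u=5 | in ⊤ | out ⊤ | ==
  [18] u=0 | in ⊤ | out ⊤ | ==
  [19] u=1 | in ⊤ | out ⊤ | ==

Converged values:
  [0] ⊤
  [1] ⊤
  [2] 2
  [3] ⊤
  [4] ⊤
  [5] ⊤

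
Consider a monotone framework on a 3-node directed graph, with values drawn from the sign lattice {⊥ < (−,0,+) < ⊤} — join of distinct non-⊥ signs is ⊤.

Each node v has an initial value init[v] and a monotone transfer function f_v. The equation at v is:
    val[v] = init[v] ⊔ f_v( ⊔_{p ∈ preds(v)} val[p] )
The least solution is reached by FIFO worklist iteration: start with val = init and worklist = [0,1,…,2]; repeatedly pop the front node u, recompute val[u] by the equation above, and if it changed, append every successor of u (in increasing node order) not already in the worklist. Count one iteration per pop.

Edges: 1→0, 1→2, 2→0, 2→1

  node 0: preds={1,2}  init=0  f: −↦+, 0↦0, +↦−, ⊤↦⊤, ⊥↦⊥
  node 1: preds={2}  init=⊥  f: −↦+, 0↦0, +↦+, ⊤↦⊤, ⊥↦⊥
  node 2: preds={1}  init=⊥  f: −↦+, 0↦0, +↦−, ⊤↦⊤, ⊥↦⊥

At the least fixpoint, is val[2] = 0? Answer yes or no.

no

Worklist (3 pops):
  #1 pop 0: in=⊥ → 0 (no change)
  #2 pop 1: in=⊥ → ⊥ (no change)
  #3 pop 2: in=⊥ → ⊥ (no change)

Fixpoint:
  val[0] = 0
  val[1] = ⊥
  val[2] = ⊥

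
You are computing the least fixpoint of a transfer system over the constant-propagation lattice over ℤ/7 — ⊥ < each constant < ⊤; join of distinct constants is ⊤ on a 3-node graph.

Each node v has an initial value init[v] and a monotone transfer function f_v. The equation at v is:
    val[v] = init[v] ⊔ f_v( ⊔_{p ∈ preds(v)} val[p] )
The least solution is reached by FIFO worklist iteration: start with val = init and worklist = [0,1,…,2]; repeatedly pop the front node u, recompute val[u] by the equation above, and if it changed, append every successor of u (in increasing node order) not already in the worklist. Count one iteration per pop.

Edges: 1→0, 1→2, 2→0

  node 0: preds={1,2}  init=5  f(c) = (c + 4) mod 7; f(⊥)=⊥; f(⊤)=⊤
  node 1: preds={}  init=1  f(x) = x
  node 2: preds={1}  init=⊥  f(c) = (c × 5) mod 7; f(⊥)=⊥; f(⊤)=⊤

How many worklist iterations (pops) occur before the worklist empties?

Trace (4 dequeues):
  [1] u=0 | in 1 | out 5 | ==
  [2] u=1 | in ⊥ | out 1 | ==
  [3] u=2 | in 1 | out 5 | prev ⊥ | push {0}
  [4] u=0 | in ⊤ | out ⊤ | prev 5 | push {}

Converged values:
  [0] ⊤
  [1] 1
  [2] 5

4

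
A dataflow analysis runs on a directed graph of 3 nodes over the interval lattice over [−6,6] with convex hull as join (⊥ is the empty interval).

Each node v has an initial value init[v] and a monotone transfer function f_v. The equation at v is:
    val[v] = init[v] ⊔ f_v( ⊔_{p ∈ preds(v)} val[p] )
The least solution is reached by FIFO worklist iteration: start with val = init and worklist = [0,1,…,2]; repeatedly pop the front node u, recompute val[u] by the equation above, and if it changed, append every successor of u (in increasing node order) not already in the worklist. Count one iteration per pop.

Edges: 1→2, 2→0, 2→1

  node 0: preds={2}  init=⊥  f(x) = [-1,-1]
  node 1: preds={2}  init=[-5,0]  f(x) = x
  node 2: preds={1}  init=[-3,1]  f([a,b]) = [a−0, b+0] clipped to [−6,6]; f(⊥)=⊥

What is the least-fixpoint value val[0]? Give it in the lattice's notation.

Worklist (5 pops):
  #1 pop 0: in=[-3,1] → [-1,-1] (was ⊥); enqueue []
  #2 pop 1: in=[-3,1] → [-5,1] (was [-5,0]); enqueue []
  #3 pop 2: in=[-5,1] → [-5,1] (was [-3,1]); enqueue [0,1]
  #4 pop 0: in=[-5,1] → [-1,-1] (no change)
  #5 pop 1: in=[-5,1] → [-5,1] (no change)

Fixpoint:
  val[0] = [-1,-1]
  val[1] = [-5,1]
  val[2] = [-5,1]

[-1,-1]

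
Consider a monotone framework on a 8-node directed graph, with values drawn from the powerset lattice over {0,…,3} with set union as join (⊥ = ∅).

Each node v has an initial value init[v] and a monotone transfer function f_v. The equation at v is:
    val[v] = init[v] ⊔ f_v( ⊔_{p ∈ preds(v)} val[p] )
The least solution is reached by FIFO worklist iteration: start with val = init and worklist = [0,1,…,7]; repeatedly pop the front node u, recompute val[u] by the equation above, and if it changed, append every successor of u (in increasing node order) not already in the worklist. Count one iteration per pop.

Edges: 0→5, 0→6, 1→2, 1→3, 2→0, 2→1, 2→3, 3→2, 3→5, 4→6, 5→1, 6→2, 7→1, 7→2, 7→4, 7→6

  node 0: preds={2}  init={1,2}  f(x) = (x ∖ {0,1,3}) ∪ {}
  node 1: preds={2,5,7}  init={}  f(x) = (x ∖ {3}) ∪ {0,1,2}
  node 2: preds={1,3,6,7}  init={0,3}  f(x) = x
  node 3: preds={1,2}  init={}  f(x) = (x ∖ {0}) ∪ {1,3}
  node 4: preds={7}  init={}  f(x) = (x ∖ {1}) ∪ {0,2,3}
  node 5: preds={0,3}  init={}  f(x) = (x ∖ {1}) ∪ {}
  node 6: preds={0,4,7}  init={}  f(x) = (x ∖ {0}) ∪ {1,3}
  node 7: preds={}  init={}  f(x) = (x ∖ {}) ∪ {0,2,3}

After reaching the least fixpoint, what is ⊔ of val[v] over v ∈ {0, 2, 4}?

{0,1,2,3}

Iteration log — 13 steps:
  step 1. node 0  ⊔preds={0,3}  new={1,2}  stable
  step 2. node 1  ⊔preds={0,3}  new={0,1,2}  old={}  +wl: 
  step 3. node 2  ⊔preds={0,1,2}  new={0,1,2,3}  old={0,3}  +wl: 0,1
  step 4. node 3  ⊔preds={0,1,2,3}  new={1,2,3}  old={}  +wl: 2
  step 5. node 4  ⊔preds={}  new={0,2,3}  old={}  +wl: 
  step 6. node 5  ⊔preds={1,2,3}  new={2,3}  old={}  +wl: 
  step 7. node 6  ⊔preds={0,1,2,3}  new={1,2,3}  old={}  +wl: 
  step 8. node 7  ⊔preds={}  new={0,2,3}  old={}  +wl: 4,6
  step 9. node 0  ⊔preds={0,1,2,3}  new={1,2}  stable
  step 10. node 1  ⊔preds={0,1,2,3}  new={0,1,2}  stable
  step 11. node 2  ⊔preds={0,1,2,3}  new={0,1,2,3}  stable
  step 12. node 4  ⊔preds={0,2,3}  new={0,2,3}  stable
  step 13. node 6  ⊔preds={0,1,2,3}  new={1,2,3}  stable

Least fixpoint reached:
  node 0: {1,2}
  node 1: {0,1,2}
  node 2: {0,1,2,3}
  node 3: {1,2,3}
  node 4: {0,2,3}
  node 5: {2,3}
  node 6: {1,2,3}
  node 7: {0,2,3}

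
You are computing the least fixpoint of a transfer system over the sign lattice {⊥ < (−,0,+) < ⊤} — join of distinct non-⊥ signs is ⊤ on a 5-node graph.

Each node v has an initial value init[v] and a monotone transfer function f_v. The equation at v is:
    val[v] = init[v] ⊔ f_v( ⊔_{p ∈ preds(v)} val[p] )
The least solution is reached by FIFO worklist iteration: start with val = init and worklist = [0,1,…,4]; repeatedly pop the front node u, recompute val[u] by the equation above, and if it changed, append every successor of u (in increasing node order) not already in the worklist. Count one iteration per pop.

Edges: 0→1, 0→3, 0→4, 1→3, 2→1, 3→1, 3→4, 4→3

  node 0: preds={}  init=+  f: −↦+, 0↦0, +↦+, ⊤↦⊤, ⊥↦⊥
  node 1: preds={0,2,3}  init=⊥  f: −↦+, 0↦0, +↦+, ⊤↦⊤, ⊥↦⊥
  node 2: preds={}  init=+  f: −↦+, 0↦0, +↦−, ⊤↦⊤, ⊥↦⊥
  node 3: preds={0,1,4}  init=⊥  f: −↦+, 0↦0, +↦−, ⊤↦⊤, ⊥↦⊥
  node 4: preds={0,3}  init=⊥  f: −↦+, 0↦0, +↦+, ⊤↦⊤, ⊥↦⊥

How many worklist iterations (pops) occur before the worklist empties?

9

Iteration log — 9 steps:
  step 1. node 0  ⊔preds=⊥  new=+  stable
  step 2. node 1  ⊔preds=+  new=+  old=⊥  +wl: 
  step 3. node 2  ⊔preds=⊥  new=+  stable
  step 4. node 3  ⊔preds=+  new=−  old=⊥  +wl: 1
  step 5. node 4  ⊔preds=⊤  new=⊤  old=⊥  +wl: 3
  step 6. node 1  ⊔preds=⊤  new=⊤  old=+  +wl: 
  step 7. node 3  ⊔preds=⊤  new=⊤  old=−  +wl: 1,4
  step 8. node 1  ⊔preds=⊤  new=⊤  stable
  step 9. node 4  ⊔preds=⊤  new=⊤  stable

Least fixpoint reached:
  node 0: +
  node 1: ⊤
  node 2: +
  node 3: ⊤
  node 4: ⊤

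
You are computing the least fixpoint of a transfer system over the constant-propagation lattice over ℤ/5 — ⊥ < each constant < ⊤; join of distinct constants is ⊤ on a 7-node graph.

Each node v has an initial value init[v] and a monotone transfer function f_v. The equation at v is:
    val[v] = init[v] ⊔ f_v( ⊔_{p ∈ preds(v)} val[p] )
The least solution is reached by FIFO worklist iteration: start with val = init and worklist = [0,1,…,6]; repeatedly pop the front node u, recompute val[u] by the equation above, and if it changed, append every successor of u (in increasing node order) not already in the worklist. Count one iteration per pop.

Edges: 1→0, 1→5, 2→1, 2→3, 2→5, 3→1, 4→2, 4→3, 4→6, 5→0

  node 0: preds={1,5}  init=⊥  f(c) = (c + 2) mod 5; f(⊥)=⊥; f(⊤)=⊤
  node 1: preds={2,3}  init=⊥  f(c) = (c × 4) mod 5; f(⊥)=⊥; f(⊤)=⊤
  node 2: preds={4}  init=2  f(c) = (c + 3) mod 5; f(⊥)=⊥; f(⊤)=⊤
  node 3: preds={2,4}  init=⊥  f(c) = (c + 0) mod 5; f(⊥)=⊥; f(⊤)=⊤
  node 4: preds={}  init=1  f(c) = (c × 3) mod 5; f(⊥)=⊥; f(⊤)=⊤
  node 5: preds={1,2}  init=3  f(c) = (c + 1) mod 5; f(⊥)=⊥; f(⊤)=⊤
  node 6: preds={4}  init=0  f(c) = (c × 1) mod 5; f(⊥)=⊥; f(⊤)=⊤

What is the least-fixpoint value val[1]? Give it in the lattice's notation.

Iteration log — 11 steps:
  step 1. node 0  ⊔preds=3  new=0  old=⊥  +wl: 
  step 2. node 1  ⊔preds=2  new=3  old=⊥  +wl: 0
  step 3. node 2  ⊔preds=1  new=⊤  old=2  +wl: 1
  step 4. node 3  ⊔preds=⊤  new=⊤  old=⊥  +wl: 
  step 5. node 4  ⊔preds=⊥  new=1  stable
  step 6. node 5  ⊔preds=⊤  new=⊤  old=3  +wl: 
  step 7. node 6  ⊔preds=1  new=⊤  old=0  +wl: 
  step 8. node 0  ⊔preds=⊤  new=⊤  old=0  +wl: 
  step 9. node 1  ⊔preds=⊤  new=⊤  old=3  +wl: 0,5
  step 10. node 0  ⊔preds=⊤  new=⊤  stable
  step 11. node 5  ⊔preds=⊤  new=⊤  stable

Least fixpoint reached:
  node 0: ⊤
  node 1: ⊤
  node 2: ⊤
  node 3: ⊤
  node 4: 1
  node 5: ⊤
  node 6: ⊤

⊤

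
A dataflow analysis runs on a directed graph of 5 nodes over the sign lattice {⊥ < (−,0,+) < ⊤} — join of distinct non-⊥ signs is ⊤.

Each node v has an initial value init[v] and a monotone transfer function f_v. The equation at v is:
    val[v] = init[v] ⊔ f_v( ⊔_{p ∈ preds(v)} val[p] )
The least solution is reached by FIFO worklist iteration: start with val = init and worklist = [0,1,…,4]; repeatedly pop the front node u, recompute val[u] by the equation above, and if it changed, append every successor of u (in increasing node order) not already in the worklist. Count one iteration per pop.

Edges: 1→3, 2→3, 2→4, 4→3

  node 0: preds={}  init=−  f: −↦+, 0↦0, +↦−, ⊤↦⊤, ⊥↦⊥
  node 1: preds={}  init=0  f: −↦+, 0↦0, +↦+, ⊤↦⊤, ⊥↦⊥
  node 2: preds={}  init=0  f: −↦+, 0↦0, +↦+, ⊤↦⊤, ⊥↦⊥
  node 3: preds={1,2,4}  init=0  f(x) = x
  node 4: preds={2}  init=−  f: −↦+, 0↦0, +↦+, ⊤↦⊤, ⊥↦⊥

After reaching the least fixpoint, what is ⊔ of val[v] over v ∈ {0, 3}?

Trace (6 dequeues):
  [1] u=0 | in ⊥ | out − | ==
  [2] u=1 | in ⊥ | out 0 | ==
  [3] u=2 | in ⊥ | out 0 | ==
  [4] u=3 | in ⊤ | out ⊤ | prev 0 | push {}
  [5] u=4 | in 0 | out ⊤ | prev − | push {3}
  [6] u=3 | in ⊤ | out ⊤ | ==

Converged values:
  [0] −
  [1] 0
  [2] 0
  [3] ⊤
  [4] ⊤

⊤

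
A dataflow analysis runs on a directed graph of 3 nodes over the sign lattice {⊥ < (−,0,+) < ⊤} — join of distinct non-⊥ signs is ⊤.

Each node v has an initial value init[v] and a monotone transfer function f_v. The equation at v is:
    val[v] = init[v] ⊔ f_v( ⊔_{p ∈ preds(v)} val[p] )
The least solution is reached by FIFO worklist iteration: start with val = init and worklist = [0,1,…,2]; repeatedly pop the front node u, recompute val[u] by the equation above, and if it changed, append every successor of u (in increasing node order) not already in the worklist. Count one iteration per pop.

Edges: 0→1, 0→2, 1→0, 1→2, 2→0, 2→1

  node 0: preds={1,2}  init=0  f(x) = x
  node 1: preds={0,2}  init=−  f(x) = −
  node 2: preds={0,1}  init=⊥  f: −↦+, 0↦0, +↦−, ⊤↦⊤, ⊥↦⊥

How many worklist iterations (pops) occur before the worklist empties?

5

Iteration log — 5 steps:
  step 1. node 0  ⊔preds=−  new=⊤  old=0  +wl: 
  step 2. node 1  ⊔preds=⊤  new=−  stable
  step 3. node 2  ⊔preds=⊤  new=⊤  old=⊥  +wl: 0,1
  step 4. node 0  ⊔preds=⊤  new=⊤  stable
  step 5. node 1  ⊔preds=⊤  new=−  stable

Least fixpoint reached:
  node 0: ⊤
  node 1: −
  node 2: ⊤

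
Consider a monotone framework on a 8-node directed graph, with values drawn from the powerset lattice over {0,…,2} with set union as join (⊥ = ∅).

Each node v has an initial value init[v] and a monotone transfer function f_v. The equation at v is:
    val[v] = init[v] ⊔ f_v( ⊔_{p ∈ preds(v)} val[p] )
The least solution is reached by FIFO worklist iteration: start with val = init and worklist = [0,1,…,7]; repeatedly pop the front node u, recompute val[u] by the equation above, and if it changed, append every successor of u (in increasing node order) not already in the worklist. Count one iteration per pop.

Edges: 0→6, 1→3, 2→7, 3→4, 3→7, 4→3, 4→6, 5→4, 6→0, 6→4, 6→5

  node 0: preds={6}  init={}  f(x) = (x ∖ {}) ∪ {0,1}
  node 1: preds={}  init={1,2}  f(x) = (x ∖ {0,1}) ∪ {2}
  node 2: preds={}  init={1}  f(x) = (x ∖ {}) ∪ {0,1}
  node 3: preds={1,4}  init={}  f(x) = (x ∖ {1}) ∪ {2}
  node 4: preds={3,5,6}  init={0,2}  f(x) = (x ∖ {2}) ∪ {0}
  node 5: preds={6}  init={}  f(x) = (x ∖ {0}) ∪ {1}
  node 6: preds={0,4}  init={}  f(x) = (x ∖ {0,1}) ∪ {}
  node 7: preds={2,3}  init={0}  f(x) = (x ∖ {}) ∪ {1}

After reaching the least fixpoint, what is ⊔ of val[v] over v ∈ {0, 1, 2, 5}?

{0,1,2}

Iteration log — 14 steps:
  step 1. node 0  ⊔preds={}  new={0,1}  old={}  +wl: 
  step 2. node 1  ⊔preds={}  new={1,2}  stable
  step 3. node 2  ⊔preds={}  new={0,1}  old={1}  +wl: 
  step 4. node 3  ⊔preds={0,1,2}  new={0,2}  old={}  +wl: 
  step 5. node 4  ⊔preds={0,2}  new={0,2}  stable
  step 6. node 5  ⊔preds={}  new={1}  old={}  +wl: 4
  step 7. node 6  ⊔preds={0,1,2}  new={2}  old={}  +wl: 0,5
  step 8. node 7  ⊔preds={0,1,2}  new={0,1,2}  old={0}  +wl: 
  step 9. node 4  ⊔preds={0,1,2}  new={0,1,2}  old={0,2}  +wl: 3,6
  step 10. node 0  ⊔preds={2}  new={0,1,2}  old={0,1}  +wl: 
  step 11. node 5  ⊔preds={2}  new={1,2}  old={1}  +wl: 4
  step 12. node 3  ⊔preds={0,1,2}  new={0,2}  stable
  step 13. node 6  ⊔preds={0,1,2}  new={2}  stable
  step 14. node 4  ⊔preds={0,1,2}  new={0,1,2}  stable

Least fixpoint reached:
  node 0: {0,1,2}
  node 1: {1,2}
  node 2: {0,1}
  node 3: {0,2}
  node 4: {0,1,2}
  node 5: {1,2}
  node 6: {2}
  node 7: {0,1,2}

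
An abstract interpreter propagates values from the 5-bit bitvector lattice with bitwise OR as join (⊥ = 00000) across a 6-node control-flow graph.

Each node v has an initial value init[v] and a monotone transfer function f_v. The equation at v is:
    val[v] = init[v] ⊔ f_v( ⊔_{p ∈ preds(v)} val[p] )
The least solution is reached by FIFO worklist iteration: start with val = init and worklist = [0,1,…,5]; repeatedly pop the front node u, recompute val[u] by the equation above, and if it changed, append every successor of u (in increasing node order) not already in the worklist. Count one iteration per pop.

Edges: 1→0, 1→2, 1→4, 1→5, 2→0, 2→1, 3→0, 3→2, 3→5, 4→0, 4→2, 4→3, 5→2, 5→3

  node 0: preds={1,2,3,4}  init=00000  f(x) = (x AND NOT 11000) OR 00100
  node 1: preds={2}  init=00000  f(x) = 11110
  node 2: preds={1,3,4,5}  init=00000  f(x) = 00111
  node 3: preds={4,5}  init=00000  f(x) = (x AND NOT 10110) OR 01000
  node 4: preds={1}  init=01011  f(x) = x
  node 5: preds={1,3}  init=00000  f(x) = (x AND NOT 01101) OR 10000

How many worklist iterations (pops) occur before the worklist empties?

10

Iteration log — 10 steps:
  step 1. node 0  ⊔preds=01011  new=00111  old=00000  +wl: 
  step 2. node 1  ⊔preds=00000  new=11110  old=00000  +wl: 0
  step 3. node 2  ⊔preds=11111  new=00111  old=00000  +wl: 1
  step 4. node 3  ⊔preds=01011  new=01001  old=00000  +wl: 2
  step 5. node 4  ⊔preds=11110  new=11111  old=01011  +wl: 3
  step 6. node 5  ⊔preds=11111  new=10010  old=00000  +wl: 
  step 7. node 0  ⊔preds=11111  new=00111  stable
  step 8. node 1  ⊔preds=00111  new=11110  stable
  step 9. node 2  ⊔preds=11111  new=00111  stable
  step 10. node 3  ⊔preds=11111  new=01001  stable

Least fixpoint reached:
  node 0: 00111
  node 1: 11110
  node 2: 00111
  node 3: 01001
  node 4: 11111
  node 5: 10010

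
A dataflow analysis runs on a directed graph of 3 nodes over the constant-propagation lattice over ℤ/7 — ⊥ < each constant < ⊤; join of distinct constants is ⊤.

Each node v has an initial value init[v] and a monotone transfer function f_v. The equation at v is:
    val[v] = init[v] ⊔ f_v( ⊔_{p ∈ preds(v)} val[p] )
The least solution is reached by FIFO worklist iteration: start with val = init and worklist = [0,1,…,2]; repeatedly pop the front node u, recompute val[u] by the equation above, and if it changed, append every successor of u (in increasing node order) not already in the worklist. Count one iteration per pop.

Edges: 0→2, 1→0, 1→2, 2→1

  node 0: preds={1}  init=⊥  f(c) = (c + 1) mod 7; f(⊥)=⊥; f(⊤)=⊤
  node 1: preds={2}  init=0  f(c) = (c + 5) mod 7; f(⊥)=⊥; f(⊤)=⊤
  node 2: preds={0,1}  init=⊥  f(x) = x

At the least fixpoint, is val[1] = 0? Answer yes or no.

no

Iteration log — 6 steps:
  step 1. node 0  ⊔preds=0  new=1  old=⊥  +wl: 
  step 2. node 1  ⊔preds=⊥  new=0  stable
  step 3. node 2  ⊔preds=⊤  new=⊤  old=⊥  +wl: 1
  step 4. node 1  ⊔preds=⊤  new=⊤  old=0  +wl: 0,2
  step 5. node 0  ⊔preds=⊤  new=⊤  old=1  +wl: 
  step 6. node 2  ⊔preds=⊤  new=⊤  stable

Least fixpoint reached:
  node 0: ⊤
  node 1: ⊤
  node 2: ⊤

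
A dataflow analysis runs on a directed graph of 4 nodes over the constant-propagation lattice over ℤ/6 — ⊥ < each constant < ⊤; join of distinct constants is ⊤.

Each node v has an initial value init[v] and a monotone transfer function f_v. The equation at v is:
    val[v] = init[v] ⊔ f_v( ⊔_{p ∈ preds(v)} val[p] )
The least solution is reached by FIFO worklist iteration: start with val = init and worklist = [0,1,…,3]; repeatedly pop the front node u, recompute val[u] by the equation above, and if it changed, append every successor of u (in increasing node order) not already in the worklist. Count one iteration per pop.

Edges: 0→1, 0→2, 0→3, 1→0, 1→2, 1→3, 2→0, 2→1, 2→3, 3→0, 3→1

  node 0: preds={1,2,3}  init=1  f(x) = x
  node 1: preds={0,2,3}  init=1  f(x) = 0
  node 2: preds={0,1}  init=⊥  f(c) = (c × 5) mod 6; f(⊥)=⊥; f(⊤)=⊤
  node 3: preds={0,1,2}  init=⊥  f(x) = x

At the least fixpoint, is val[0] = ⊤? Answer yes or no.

yes

Trace (8 dequeues):
  [1] u=0 | in 1 | out 1 | ==
  [2] u=1 | in 1 | out ⊤ | prev 1 | push {0}
  [3] u=2 | in ⊤ | out ⊤ | prev ⊥ | push {1}
  [4] u=3 | in ⊤ | out ⊤ | prev ⊥ | push {}
  [5] u=0 | in ⊤ | out ⊤ | prev 1 | push {2,3}
  [6] u=1 | in ⊤ | out ⊤ | ==
  [7] u=2 | in ⊤ | out ⊤ | ==
  [8] u=3 | in ⊤ | out ⊤ | ==

Converged values:
  [0] ⊤
  [1] ⊤
  [2] ⊤
  [3] ⊤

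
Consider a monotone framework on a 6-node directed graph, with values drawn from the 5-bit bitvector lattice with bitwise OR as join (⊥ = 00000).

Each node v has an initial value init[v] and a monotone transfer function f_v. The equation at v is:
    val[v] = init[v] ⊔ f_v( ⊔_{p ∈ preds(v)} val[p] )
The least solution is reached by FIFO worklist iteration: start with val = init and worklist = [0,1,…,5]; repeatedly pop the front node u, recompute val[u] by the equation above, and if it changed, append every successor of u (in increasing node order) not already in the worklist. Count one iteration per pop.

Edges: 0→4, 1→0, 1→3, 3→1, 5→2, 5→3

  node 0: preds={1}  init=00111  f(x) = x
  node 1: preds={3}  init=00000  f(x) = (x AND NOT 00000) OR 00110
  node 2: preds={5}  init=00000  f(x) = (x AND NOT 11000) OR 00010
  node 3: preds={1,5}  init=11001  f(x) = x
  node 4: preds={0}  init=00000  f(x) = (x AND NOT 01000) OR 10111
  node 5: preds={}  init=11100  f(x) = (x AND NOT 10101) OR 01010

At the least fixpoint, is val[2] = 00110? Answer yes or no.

Iteration log — 11 steps:
  step 1. node 0  ⊔preds=00000  new=00111  stable
  step 2. node 1  ⊔preds=11001  new=11111  old=00000  +wl: 0
  step 3. node 2  ⊔preds=11100  new=00110  old=00000  +wl: 
  step 4. node 3  ⊔preds=11111  new=11111  old=11001  +wl: 1
  step 5. node 4  ⊔preds=00111  new=10111  old=00000  +wl: 
  step 6. node 5  ⊔preds=00000  new=11110  old=11100  +wl: 2,3
  step 7. node 0  ⊔preds=11111  new=11111  old=00111  +wl: 4
  step 8. node 1  ⊔preds=11111  new=11111  stable
  step 9. node 2  ⊔preds=11110  new=00110  stable
  step 10. node 3  ⊔preds=11111  new=11111  stable
  step 11. node 4  ⊔preds=11111  new=10111  stable

Least fixpoint reached:
  node 0: 11111
  node 1: 11111
  node 2: 00110
  node 3: 11111
  node 4: 10111
  node 5: 11110

yes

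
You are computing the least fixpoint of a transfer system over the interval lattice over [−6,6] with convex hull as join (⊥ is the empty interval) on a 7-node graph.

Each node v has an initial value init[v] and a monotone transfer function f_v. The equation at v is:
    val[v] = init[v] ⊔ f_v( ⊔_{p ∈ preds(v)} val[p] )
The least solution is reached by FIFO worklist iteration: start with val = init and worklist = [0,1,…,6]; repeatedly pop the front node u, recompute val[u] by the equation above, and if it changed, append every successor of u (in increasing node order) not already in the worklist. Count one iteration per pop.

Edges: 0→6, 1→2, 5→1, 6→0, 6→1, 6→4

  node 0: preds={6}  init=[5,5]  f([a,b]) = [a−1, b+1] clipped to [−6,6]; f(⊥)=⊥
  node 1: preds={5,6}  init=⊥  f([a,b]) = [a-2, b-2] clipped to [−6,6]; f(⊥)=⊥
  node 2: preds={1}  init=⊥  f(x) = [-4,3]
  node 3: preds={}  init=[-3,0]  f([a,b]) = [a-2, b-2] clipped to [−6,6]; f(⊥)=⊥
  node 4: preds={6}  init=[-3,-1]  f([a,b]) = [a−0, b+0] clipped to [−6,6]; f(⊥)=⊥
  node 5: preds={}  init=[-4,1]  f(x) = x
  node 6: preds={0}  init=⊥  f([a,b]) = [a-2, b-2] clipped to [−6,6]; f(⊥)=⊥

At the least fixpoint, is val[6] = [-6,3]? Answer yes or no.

Trace (24 dequeues):
  [1] u=0 | in ⊥ | out [5,5] | ==
  [2] u=1 | in [-4,1] | out [-6,-1] | prev ⊥ | push {}
  [3] u=2 | in [-6,-1] | out [-4,3] | prev ⊥ | push {}
  [4] u=3 | in ⊥ | out [-3,0] | ==
  [5] u=4 | in ⊥ | out [-3,-1] | ==
  [6] u=5 | in ⊥ | out [-4,1] | ==
  [7] u=6 | in [5,5] | out [3,3] | prev ⊥ | push {0,1,4}
  [8] u=0 | in [3,3] | out [2,5] | prev [5,5] | push {6}
  [9] u=1 | in [-4,3] | out [-6,1] | prev [-6,-1] | push {2}
  [10] u=4 | in [3,3] | out [-3,3] | prev [-3,-1] | push {}
  [11] u=6 | in [2,5] | out [0,3] | prev [3,3] | push {0,1,4}
  [12] u=2 | in [-6,1] | out [-4,3] | ==
  [13] u=0 | in [0,3] | out [-1,5] | prev [2,5] | push {6}
  [14] u=1 | in [-4,3] | out [-6,1] | ==
  [15] u=4 | in [0,3] | out [-3,3] | ==
  [16] u=6 | in [-1,5] | out [-3,3] | prev [0,3] | push {0,1,4}
  [17] u=0 | in [-3,3] | out [-4,5] | prev [-1,5] | push {6}
  [18] u=1 | in [-4,3] | out [-6,1] | ==
  [19] u=4 | in [-3,3] | out [-3,3] | ==
  [20] u=6 | in [-4,5] | out [-6,3] | prev [-3,3] | push {0,1,4}
  [21] u=0 | in [-6,3] | out [-6,5] | prev [-4,5] | push {6}
  [22] u=1 | in [-6,3] | out [-6,1] | ==
  [23] u=4 | in [-6,3] | out [-6,3] | prev [-3,3] | push {}
  [24] u=6 | in [-6,5] | out [-6,3] | ==

Converged values:
  [0] [-6,5]
  [1] [-6,1]
  [2] [-4,3]
  [3] [-3,0]
  [4] [-6,3]
  [5] [-4,1]
  [6] [-6,3]

yes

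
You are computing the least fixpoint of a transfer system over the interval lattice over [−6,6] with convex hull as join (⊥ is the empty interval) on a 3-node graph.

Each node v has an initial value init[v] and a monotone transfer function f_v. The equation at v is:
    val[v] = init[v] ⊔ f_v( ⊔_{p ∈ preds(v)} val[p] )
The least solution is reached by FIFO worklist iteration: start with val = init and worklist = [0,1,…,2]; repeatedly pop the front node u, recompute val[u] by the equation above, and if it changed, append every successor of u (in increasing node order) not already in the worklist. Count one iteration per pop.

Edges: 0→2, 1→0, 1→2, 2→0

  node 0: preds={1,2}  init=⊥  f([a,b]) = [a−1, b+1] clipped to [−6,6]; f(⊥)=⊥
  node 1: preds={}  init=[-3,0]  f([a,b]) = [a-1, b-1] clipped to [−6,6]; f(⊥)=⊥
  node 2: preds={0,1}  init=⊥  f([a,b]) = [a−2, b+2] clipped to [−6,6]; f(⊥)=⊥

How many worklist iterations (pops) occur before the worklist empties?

Worklist (7 pops):
  #1 pop 0: in=[-3,0] → [-4,1] (was ⊥); enqueue []
  #2 pop 1: in=⊥ → [-3,0] (no change)
  #3 pop 2: in=[-4,1] → [-6,3] (was ⊥); enqueue [0]
  #4 pop 0: in=[-6,3] → [-6,4] (was [-4,1]); enqueue [2]
  #5 pop 2: in=[-6,4] → [-6,6] (was [-6,3]); enqueue [0]
  #6 pop 0: in=[-6,6] → [-6,6] (was [-6,4]); enqueue [2]
  #7 pop 2: in=[-6,6] → [-6,6] (no change)

Fixpoint:
  val[0] = [-6,6]
  val[1] = [-3,0]
  val[2] = [-6,6]

7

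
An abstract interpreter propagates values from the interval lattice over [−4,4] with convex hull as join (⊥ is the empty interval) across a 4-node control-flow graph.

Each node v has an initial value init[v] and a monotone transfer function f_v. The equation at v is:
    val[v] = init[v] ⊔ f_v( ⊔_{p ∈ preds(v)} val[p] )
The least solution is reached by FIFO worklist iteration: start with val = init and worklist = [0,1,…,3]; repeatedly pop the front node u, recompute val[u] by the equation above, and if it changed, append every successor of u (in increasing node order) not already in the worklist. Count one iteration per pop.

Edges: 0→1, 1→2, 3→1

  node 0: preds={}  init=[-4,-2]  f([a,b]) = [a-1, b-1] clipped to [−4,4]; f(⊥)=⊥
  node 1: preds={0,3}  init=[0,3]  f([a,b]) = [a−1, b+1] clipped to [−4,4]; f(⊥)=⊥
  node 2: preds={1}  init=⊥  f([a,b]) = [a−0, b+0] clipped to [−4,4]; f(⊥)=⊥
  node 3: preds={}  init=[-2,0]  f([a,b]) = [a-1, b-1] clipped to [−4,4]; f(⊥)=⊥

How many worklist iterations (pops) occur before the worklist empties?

Iteration log — 4 steps:
  step 1. node 0  ⊔preds=⊥  new=[-4,-2]  stable
  step 2. node 1  ⊔preds=[-4,0]  new=[-4,3]  old=[0,3]  +wl: 
  step 3. node 2  ⊔preds=[-4,3]  new=[-4,3]  old=⊥  +wl: 
  step 4. node 3  ⊔preds=⊥  new=[-2,0]  stable

Least fixpoint reached:
  node 0: [-4,-2]
  node 1: [-4,3]
  node 2: [-4,3]
  node 3: [-2,0]

4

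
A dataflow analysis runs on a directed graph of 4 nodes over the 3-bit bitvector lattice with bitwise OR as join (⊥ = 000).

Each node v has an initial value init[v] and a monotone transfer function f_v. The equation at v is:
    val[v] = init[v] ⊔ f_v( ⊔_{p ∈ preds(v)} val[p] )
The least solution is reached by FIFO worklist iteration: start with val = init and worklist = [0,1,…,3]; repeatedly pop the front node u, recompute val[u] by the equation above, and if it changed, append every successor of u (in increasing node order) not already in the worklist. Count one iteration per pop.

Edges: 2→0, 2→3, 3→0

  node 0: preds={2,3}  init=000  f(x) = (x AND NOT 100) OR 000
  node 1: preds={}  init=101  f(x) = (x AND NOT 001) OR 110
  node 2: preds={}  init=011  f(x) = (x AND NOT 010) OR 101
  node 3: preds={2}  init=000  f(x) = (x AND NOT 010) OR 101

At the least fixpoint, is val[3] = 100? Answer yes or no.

Trace (5 dequeues):
  [1] u=0 | in 011 | out 011 | prev 000 | push {}
  [2] u=1 | in 000 | out 111 | prev 101 | push {}
  [3] u=2 | in 000 | out 111 | prev 011 | push {0}
  [4] u=3 | in 111 | out 101 | prev 000 | push {}
  [5] u=0 | in 111 | out 011 | ==

Converged values:
  [0] 011
  [1] 111
  [2] 111
  [3] 101

no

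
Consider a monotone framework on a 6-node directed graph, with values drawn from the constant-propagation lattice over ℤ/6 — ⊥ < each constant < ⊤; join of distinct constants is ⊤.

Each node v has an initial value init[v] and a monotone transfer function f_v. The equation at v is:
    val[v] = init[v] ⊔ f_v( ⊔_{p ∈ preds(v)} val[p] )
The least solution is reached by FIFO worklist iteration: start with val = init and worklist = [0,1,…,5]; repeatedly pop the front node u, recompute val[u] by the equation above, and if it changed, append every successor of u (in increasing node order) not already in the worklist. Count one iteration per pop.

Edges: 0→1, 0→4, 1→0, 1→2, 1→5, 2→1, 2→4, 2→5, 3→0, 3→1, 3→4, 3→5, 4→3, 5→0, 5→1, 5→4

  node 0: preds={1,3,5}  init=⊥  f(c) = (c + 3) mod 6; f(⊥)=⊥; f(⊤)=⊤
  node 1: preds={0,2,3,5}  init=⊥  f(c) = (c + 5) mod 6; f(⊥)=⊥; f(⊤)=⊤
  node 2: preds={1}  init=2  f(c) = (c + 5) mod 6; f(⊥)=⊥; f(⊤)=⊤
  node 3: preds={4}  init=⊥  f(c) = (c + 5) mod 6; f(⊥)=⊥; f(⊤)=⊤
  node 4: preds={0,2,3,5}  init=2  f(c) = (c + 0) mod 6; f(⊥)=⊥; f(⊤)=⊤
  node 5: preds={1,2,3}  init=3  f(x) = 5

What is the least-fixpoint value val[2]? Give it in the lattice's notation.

⊤

Worklist (13 pops):
  #1 pop 0: in=3 → 0 (was ⊥); enqueue []
  #2 pop 1: in=⊤ → ⊤ (was ⊥); enqueue [0]
  #3 pop 2: in=⊤ → ⊤ (was 2); enqueue [1]
  #4 pop 3: in=2 → 1 (was ⊥); enqueue []
  #5 pop 4: in=⊤ → ⊤ (was 2); enqueue [3]
  #6 pop 5: in=⊤ → ⊤ (was 3); enqueue [4]
  #7 pop 0: in=⊤ → ⊤ (was 0); enqueue []
  #8 pop 1: in=⊤ → ⊤ (no change)
  #9 pop 3: in=⊤ → ⊤ (was 1); enqueue [0,1,5]
  #10 pop 4: in=⊤ → ⊤ (no change)
  #11 pop 0: in=⊤ → ⊤ (no change)
  #12 pop 1: in=⊤ → ⊤ (no change)
  #13 pop 5: in=⊤ → ⊤ (no change)

Fixpoint:
  val[0] = ⊤
  val[1] = ⊤
  val[2] = ⊤
  val[3] = ⊤
  val[4] = ⊤
  val[5] = ⊤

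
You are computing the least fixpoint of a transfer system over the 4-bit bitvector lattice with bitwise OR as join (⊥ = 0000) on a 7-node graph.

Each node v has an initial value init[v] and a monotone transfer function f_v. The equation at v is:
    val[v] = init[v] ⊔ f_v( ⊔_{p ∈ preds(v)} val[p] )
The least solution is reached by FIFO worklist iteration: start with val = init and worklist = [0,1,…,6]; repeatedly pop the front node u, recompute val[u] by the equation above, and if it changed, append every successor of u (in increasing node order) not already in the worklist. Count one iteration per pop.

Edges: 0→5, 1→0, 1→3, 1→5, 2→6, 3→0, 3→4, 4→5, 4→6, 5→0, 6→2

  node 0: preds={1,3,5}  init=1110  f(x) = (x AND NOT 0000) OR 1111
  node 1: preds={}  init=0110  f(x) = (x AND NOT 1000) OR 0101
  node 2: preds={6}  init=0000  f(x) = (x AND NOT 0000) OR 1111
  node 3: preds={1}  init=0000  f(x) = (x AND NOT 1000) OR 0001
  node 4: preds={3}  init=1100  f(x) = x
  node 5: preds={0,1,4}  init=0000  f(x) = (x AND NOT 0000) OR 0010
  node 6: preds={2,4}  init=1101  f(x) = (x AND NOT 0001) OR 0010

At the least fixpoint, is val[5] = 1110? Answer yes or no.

Trace (9 dequeues):
  [1] u=0 | in 0110 | out 1111 | prev 1110 | push {}
  [2] u=1 | in 0000 | out 0111 | prev 0110 | push {0}
  [3] u=2 | in 1101 | out 1111 | prev 0000 | push {}
  [4] u=3 | in 0111 | out 0111 | prev 0000 | push {}
  [5] u=4 | in 0111 | out 1111 | prev 1100 | push {}
  [6] u=5 | in 1111 | out 1111 | prev 0000 | push {}
  [7] u=6 | in 1111 | out 1111 | prev 1101 | push {2}
  [8] u=0 | in 1111 | out 1111 | ==
  [9] u=2 | in 1111 | out 1111 | ==

Converged values:
  [0] 1111
  [1] 0111
  [2] 1111
  [3] 0111
  [4] 1111
  [5] 1111
  [6] 1111

no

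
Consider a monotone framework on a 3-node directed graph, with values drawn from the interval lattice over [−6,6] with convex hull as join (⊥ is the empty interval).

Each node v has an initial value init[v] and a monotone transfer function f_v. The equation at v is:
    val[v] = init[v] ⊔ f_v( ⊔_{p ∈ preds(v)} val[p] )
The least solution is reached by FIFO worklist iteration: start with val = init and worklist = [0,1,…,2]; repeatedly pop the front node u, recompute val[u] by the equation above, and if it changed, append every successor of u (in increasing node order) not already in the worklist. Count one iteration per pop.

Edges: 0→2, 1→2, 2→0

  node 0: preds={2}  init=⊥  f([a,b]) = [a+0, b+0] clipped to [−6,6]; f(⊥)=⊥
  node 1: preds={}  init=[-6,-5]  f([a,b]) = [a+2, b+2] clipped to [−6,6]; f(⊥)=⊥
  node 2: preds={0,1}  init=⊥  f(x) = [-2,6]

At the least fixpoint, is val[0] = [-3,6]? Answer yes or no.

no

Iteration log — 5 steps:
  step 1. node 0  ⊔preds=⊥  new=⊥  stable
  step 2. node 1  ⊔preds=⊥  new=[-6,-5]  stable
  step 3. node 2  ⊔preds=[-6,-5]  new=[-2,6]  old=⊥  +wl: 0
  step 4. node 0  ⊔preds=[-2,6]  new=[-2,6]  old=⊥  +wl: 2
  step 5. node 2  ⊔preds=[-6,6]  new=[-2,6]  stable

Least fixpoint reached:
  node 0: [-2,6]
  node 1: [-6,-5]
  node 2: [-2,6]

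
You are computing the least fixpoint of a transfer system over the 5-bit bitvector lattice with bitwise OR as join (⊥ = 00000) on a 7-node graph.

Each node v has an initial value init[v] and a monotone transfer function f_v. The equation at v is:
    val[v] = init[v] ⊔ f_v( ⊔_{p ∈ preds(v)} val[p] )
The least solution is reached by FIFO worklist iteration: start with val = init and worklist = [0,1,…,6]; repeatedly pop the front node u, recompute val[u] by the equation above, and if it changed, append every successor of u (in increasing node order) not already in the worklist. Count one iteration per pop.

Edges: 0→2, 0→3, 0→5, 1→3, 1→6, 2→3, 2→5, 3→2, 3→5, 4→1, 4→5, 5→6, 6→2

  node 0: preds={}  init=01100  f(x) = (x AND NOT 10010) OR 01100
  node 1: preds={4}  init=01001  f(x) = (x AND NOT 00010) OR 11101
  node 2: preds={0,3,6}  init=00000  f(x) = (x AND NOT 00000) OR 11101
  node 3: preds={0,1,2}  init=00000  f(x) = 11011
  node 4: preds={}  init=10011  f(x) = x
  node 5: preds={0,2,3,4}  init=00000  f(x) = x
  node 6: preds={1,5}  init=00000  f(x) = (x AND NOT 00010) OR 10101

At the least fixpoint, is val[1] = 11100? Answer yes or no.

no

Iteration log — 10 steps:
  step 1. node 0  ⊔preds=00000  new=01100  stable
  step 2. node 1  ⊔preds=10011  new=11101  old=01001  +wl: 
  step 3. node 2  ⊔preds=01100  new=11101  old=00000  +wl: 
  step 4. node 3  ⊔preds=11101  new=11011  old=00000  +wl: 2
  step 5. node 4  ⊔preds=00000  new=10011  stable
  step 6. node 5  ⊔preds=11111  new=11111  old=00000  +wl: 
  step 7. node 6  ⊔preds=11111  new=11101  old=00000  +wl: 
  step 8. node 2  ⊔preds=11111  new=11111  old=11101  +wl: 3,5
  step 9. node 3  ⊔preds=11111  new=11011  stable
  step 10. node 5  ⊔preds=11111  new=11111  stable

Least fixpoint reached:
  node 0: 01100
  node 1: 11101
  node 2: 11111
  node 3: 11011
  node 4: 10011
  node 5: 11111
  node 6: 11101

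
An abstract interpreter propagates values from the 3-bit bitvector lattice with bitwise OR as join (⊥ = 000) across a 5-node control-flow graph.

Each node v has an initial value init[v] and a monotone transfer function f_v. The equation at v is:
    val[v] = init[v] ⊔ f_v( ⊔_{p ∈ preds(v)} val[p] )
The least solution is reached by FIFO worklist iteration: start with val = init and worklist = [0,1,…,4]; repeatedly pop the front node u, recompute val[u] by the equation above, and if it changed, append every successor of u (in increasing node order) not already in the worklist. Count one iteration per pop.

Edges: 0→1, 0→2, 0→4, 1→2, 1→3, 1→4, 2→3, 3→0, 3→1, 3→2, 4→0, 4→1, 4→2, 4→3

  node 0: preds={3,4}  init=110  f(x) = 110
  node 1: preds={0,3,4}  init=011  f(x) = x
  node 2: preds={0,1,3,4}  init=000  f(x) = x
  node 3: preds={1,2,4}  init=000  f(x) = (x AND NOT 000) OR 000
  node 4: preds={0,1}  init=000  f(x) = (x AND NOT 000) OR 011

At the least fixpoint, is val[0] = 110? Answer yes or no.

Trace (9 dequeues):
  [1] u=0 | in 000 | out 110 | ==
  [2] u=1 | in 110 | out 111 | prev 011 | push {}
  [3] u=2 | in 111 | out 111 | prev 000 | push {}
  [4] u=3 | in 111 | out 111 | prev 000 | push {0,1,2}
  [5] u=4 | in 111 | out 111 | prev 000 | push {3}
  [6] u=0 | in 111 | out 110 | ==
  [7] u=1 | in 111 | out 111 | ==
  [8] u=2 | in 111 | out 111 | ==
  [9] u=3 | in 111 | out 111 | ==

Converged values:
  [0] 110
  [1] 111
  [2] 111
  [3] 111
  [4] 111

yes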